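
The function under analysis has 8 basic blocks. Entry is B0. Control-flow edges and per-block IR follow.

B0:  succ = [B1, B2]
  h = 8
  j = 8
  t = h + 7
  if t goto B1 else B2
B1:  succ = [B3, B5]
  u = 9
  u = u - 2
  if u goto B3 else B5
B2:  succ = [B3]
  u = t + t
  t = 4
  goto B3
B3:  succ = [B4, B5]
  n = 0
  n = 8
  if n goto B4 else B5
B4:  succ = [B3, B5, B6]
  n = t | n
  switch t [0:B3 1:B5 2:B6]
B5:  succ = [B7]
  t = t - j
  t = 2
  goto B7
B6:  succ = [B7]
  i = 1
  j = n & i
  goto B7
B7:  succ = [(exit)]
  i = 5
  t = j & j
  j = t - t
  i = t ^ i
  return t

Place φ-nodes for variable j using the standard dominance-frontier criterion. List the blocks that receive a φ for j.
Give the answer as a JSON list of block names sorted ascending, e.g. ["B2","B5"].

idom tree: B1←B0 B2←B0 B3←B0 B4←B3 B5←B0 B6←B4 B7←B0
Join-block Dom:
  B3: preds {B1,B2,B4}: {B0,B1} ∩ {B0,B2} ∩ {B0,B3,B4} = {B0}; idom=B0
  B5: preds {B1,B3,B4}: {B0,B1} ∩ {B0,B3} ∩ {B0,B3,B4} = {B0}; idom=B0
  B7: preds {B5,B6}: {B0,B5} ∩ {B0,B3,B4,B6} = {B0}; idom=B0

DF derivation:
  join B3 pred B1: B1 stop@B0
  join B3 pred B2: B2 stop@B0
  join B3 pred B4: B4→B3 stop@B0
  join B5 pred B1: B1 stop@B0
  join B5 pred B3: B3 stop@B0
  join B5 pred B4: B4→B3 stop@B0
  join B7 pred B5: B5 stop@B0
  join B7 pred B6: B6→B4→B3 stop@B0
  B0 → ∅
  B1 → {B3,B5}
  B2 → {B3}
  B3 → {B3,B5,B7}
  B4 → {B3,B5,B7}
  B5 → {B7}
  B6 → {B7}
  B7 → ∅

φ for j: defs {B0,B6,B7}
  DF⁺ = {B7}

Answer: ["B7"]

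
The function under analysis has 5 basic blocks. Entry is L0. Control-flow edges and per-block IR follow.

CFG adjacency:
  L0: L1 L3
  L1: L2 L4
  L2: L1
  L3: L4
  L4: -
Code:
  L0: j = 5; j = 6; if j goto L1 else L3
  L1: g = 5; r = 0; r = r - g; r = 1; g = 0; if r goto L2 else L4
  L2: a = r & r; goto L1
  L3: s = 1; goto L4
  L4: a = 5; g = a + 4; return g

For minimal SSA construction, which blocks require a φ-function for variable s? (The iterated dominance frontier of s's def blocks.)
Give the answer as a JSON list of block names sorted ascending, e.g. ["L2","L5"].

Answer: ["L4"]

Analysis:
idom tree: L1←L0 L2←L1 L3←L0 L4←L0
Dom at joins:
  L1: preds {L0,L2}: {L0} ∩ {L0,L1,L2} = {L0}; idom=L0
  L4: preds {L1,L3}: {L0,L1} ∩ {L0,L3} = {L0}; idom=L0

DF walk-up:
  join L1 pred L0: · stop@L0
  join L1 pred L2: L2→L1 stop@L0
  join L4 pred L1: L1 stop@L0
  join L4 pred L3: L3 stop@L0
  L0 → ∅
  L1 → {L1,L4}
  L2 → {L1}
  L3 → {L4}
  L4 → ∅

φ for s: defs {L3}
  DF⁺ = {L4}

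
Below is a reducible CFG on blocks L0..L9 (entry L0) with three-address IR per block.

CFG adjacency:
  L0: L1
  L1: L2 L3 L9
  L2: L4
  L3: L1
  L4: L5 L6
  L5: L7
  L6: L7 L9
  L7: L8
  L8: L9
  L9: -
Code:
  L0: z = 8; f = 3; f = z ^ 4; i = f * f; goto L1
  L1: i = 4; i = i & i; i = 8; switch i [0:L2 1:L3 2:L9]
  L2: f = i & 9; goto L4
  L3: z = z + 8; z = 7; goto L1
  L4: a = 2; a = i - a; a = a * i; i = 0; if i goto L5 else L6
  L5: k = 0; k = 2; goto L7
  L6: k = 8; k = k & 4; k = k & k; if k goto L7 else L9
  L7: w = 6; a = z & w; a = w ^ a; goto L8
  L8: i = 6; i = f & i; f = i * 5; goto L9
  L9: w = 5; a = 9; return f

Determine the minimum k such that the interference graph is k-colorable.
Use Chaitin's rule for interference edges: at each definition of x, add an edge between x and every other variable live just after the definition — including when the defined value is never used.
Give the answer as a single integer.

Answer: 4

Analysis:
def/use:
  L0 def {f,i,z} use ∅
  L1 def {i} use ∅
  L2 def {f} use {i}
  L3 def {z} use {z}
  L4 def {a,i} use {i}
  L5 def {k} use ∅
  L6 def {k} use ∅
  L7 def {a,w} use {z}
  L8 def {f,i} use {f}
  L9 def {a,w} use {f}

Live sets:
  L0 li=∅ lo={f,z}
  L1 li={f,z} lo={f,i,z}
  L2 li={i,z} lo={f,i,z}
  L3 li={f,z} lo={f,z}
  L4 li={f,i,z} lo={f,z}
  L5 li={f,z} lo={f,z}
  L6 li={f,z} lo={f,z}
  L7 li={f,z} lo={f}
  L8 li={f} lo={f}
  L9 li={f} lo=∅

Interfere edges:
  a↔{f,i,w,z}
  f↔{a,i,k,w,z}
  i↔{a,f,z}
  k↔{f,z}
  w↔{a,f,z}
  z↔{a,f,i,k,w}

Colouring:
  {a,f,i,z} pairwise interfere (4-clique) ⇒ χ ≥ 4
  4-colouring: c0={f}  c1={z}  c2={a,k}  c3={i,w}
  χ = 4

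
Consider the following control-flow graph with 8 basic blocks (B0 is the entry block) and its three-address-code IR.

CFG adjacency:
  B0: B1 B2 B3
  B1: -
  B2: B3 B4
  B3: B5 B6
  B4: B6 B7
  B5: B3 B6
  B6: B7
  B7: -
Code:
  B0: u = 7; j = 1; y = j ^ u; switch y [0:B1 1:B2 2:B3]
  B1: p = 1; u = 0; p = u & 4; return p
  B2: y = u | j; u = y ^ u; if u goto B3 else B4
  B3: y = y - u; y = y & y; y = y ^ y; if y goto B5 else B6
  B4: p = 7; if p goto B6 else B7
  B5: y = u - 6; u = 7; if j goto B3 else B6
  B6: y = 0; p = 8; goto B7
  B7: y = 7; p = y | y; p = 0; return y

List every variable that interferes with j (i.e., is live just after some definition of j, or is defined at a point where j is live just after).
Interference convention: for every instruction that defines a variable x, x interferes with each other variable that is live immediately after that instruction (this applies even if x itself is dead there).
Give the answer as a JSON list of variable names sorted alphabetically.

Answer: ["u", "y"]

Derivation:
Block summaries:
  B0: {j,u,y} / ∅
  B1: {p,u} / ∅
  B2: {u,y} / {j,u}
  B3: {y} / {u,y}
  B4: {p} / ∅
  B5: {u,y} / {j,u}
  B6: {p,y} / ∅
  B7: {p,y} / ∅

Liveness:
  live B0: ∅→{j,u,y}
  live B1: ∅→∅
  live B2: {j,u}→{j,u,y}
  live B3: {j,u,y}→{j,u}
  live B4: ∅→∅
  live B5: {j,u}→{j,u,y}
  live B6: ∅→∅
  live B7: ∅→∅

Interfere edges:
  j — {u,y}
  p — {y}
  u — {j,y}
  y — {j,p,u}

N(j) = ["u", "y"]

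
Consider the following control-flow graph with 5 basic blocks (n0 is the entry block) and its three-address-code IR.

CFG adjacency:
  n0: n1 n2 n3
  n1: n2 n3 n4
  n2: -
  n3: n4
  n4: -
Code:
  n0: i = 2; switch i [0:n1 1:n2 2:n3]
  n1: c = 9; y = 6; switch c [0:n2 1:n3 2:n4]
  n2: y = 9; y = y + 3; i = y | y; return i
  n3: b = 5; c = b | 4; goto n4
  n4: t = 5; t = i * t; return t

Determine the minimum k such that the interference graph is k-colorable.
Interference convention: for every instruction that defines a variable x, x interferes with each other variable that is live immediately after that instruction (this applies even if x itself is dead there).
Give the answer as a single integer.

Answer: 3

Analysis:
Block summaries:
  n0 def {i} use ∅
  n1 def {c,y} use ∅
  n2 def {i,y} use ∅
  n3 def {b,c} use ∅
  n4 def {t} use {i}

Backward fixpoint:
  live n0: ∅→{i}
  live n1: {i}→{i}
  live n2: ∅→∅
  live n3: {i}→{i}
  live n4: {i}→∅

Conflict graph:
  b↔{i}
  c↔{i,y}
  i↔{b,c,t,y}
  t↔{i}
  y↔{c,i}

Colouring:
  {c,i,y} pairwise interfere (3-clique) ⇒ χ ≥ 3
  3-colouring: R0={i}  R1={b,c,t}  R2={y}
  χ = 3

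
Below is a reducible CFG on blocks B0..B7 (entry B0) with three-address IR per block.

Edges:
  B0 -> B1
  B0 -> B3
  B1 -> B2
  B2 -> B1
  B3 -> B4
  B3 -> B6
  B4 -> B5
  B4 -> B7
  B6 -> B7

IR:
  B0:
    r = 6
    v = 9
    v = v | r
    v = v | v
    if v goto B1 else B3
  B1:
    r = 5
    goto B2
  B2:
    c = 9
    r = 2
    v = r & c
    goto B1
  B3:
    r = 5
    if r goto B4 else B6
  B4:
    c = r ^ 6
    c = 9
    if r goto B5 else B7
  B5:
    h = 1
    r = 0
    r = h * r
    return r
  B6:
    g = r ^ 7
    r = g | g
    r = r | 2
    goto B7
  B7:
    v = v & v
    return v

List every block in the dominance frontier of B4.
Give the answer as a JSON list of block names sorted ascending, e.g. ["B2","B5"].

Answer: ["B7"]

Derivation:
idom tree: B1←B0 B2←B1 B3←B0 B4←B3 B5←B4 B6←B3 B7←B3
Join-block Dom:
  B1: preds {B0,B2}: {B0} ∩ {B0,B1,B2} = {B0}; idom=B0
  B7: preds {B4,B6}: {B0,B3,B4} ∩ {B0,B3,B6} = {B0,B3}; idom=B3

DF derivation:
  B1←B0: walk · to B0
  B1←B2: walk B2→B1 to B0
  B7←B4: walk B4 to B3
  B7←B6: walk B6 to B3
  DF(B0)=∅
  DF(B1)={B1}
  DF(B2)={B1}
  DF(B3)=∅
  DF(B4)={B7}
  DF(B5)=∅
  DF(B6)={B7}
  DF(B7)=∅

DF(B4) = ["B7"]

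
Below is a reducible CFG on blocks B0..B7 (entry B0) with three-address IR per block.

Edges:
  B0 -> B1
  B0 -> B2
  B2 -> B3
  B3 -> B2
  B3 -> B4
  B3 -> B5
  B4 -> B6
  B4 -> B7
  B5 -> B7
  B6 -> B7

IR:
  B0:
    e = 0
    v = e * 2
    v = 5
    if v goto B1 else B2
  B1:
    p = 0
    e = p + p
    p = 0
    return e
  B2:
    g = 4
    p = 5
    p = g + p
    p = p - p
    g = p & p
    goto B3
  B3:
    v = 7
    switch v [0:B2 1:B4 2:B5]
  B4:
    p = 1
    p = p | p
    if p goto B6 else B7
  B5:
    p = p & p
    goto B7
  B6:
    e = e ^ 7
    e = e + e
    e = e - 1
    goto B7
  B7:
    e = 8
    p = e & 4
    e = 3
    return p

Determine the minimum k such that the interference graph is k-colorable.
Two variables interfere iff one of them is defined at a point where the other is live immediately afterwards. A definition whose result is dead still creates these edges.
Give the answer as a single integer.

Answer: 3

Working:
def/use:
  B0: def={e,v} ue=∅
  B1: def={e,p} ue=∅
  B2: def={g,p} ue=∅
  B3: def={v} ue=∅
  B4: def={p} ue=∅
  B5: def={p} ue={p}
  B6: def={e} ue={e}
  B7: def={e,p} ue=∅

Liveness:
  B0 li=∅ lo={e}
  B1 li=∅ lo=∅
  B2 li={e} lo={e,p}
  B3 li={e,p} lo={e,p}
  B4 li={e} lo={e}
  B5 li={p} lo=∅
  B6 li={e} lo=∅
  B7 li=∅ lo=∅

Interfere edges:
  e↔{g,p,v}
  g↔{e,p}
  p↔{e,g,v}
  v↔{e,p}

Chromatic number:
  {e,g,p} pairwise interfere (3-clique) ⇒ χ ≥ 3
  3-colouring: r0={e}  r1={p}  r2={g,v}
  χ = 3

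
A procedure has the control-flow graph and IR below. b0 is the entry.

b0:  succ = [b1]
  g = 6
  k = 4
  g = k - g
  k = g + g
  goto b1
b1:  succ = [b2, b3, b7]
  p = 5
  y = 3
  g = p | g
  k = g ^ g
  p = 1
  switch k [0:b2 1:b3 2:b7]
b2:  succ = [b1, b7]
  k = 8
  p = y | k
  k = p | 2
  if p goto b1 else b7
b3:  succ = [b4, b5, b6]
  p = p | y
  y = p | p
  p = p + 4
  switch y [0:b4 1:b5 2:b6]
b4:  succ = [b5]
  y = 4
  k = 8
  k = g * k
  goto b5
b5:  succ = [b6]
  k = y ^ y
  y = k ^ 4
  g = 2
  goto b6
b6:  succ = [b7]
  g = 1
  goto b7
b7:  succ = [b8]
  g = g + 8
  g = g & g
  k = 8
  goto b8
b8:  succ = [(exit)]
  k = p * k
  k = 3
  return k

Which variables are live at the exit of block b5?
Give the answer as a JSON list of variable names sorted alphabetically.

Block summaries:
  b0: def={g,k} ue=∅
  b1: def={g,k,p,y} ue={g}
  b2: def={k,p} ue={y}
  b3: def={p,y} ue={p,y}
  b4: def={k,y} ue={g}
  b5: def={g,k,y} ue={y}
  b6: def={g} ue=∅
  b7: def={g,k} ue={g}
  b8: def={k} ue={k,p}

Liveness:
  b0: in=∅ out={g}
  b1: in={g} out={g,p,y}
  b2: in={g,y} out={g,p}
  b3: in={g,p,y} out={g,p,y}
  b4: in={g,p} out={p,y}
  b5: in={p,y} out={p}
  b6: in={p} out={g,p}
  b7: in={g,p} out={k,p}
  b8: in={k,p} out=∅

live-out(b5) = ["p"]

Answer: ["p"]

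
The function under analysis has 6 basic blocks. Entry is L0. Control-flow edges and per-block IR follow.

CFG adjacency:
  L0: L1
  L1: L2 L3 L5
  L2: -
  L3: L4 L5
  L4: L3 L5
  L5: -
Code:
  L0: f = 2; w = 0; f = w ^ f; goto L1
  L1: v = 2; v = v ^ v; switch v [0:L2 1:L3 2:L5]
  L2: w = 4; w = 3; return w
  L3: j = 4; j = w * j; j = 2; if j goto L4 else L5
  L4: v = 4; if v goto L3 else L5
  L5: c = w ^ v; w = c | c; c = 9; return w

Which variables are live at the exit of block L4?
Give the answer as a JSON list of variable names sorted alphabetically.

Answer: ["v", "w"]

Analysis:
def/use:
  L0: def={f,w} ue=∅
  L1: def={v} ue=∅
  L2: def={w} ue=∅
  L3: def={j} ue={w}
  L4: def={v} ue=∅
  L5: def={c,w} ue={v,w}

Backward fixpoint:
  live L0: ∅→{w}
  live L1: {w}→{v,w}
  live L2: ∅→∅
  live L3: {v,w}→{v,w}
  live L4: {w}→{v,w}
  live L5: {v,w}→∅

live-out(L4) = ["v", "w"]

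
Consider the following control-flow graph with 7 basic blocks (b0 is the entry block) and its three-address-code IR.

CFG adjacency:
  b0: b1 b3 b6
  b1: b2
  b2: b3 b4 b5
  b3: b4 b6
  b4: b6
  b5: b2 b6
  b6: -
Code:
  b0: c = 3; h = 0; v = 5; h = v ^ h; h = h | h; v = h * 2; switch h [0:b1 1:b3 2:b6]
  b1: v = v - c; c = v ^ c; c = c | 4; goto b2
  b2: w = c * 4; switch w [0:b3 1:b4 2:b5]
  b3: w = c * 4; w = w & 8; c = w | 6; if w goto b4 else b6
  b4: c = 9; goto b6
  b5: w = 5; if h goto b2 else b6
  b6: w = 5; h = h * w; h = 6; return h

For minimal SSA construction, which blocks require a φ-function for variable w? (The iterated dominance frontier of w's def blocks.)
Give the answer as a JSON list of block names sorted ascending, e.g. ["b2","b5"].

idom tree: b1←b0 b2←b1 b3←b0 b4←b0 b5←b2 b6←b0
Join-block Dom:
  b2: preds {b1,b5}: {b0,b1} ∩ {b0,b1,b2,b5} = {b0,b1}; idom=b1
  b3: preds {b0,b2}: {b0} ∩ {b0,b1,b2} = {b0}; idom=b0
  b4: preds {b2,b3}: {b0,b1,b2} ∩ {b0,b3} = {b0}; idom=b0
  b6: preds {b0,b3,b4,b5}: {b0} ∩ {b0,b3} ∩ {b0,b4} ∩ {b0,b1,b2,b5} = {b0}; idom=b0

DF walk-up:
  join b2 pred b1: · stop@b1
  join b2 pred b5: b5→b2 stop@b1
  join b3 pred b0: · stop@b0
  join b3 pred b2: b2→b1 stop@b0
  join b4 pred b2: b2→b1 stop@b0
  join b4 pred b3: b3 stop@b0
  join b6 pred b0: · stop@b0
  join b6 pred b3: b3 stop@b0
  join b6 pred b4: b4 stop@b0
  join b6 pred b5: b5→b2→b1 stop@b0
  b0: DF=∅
  b1: DF={b3,b4,b6}
  b2: DF={b2,b3,b4,b6}
  b3: DF={b4,b6}
  b4: DF={b6}
  b5: DF={b2,b6}
  b6: DF=∅

φ for w: defs {b2,b3,b5,b6}
  DF⁺ = {b2,b3,b4,b6}

Answer: ["b2", "b3", "b4", "b6"]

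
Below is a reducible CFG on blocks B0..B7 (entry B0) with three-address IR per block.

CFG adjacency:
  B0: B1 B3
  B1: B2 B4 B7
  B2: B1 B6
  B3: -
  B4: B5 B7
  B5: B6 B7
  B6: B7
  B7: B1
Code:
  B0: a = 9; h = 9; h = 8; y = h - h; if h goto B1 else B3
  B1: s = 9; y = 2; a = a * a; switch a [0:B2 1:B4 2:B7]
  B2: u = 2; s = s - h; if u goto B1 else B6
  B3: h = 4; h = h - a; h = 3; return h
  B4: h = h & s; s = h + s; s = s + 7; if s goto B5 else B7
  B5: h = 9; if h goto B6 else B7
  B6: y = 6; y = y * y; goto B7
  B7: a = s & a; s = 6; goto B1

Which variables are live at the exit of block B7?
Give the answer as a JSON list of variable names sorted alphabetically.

Answer: ["a", "h"]

Analysis:
def/use:
  B0 def {a,h,y} use ∅
  B1 def {a,s,y} use {a}
  B2 def {s,u} use {h,s}
  B3 def {h} use {a}
  B4 def {h,s} use {h,s}
  B5 def {h} use ∅
  B6 def {y} use ∅
  B7 def {a,s} use {a,s}

Live sets:
  live B0: ∅→{a,h}
  live B1: {a,h}→{a,h,s}
  live B2: {a,h,s}→{a,h,s}
  live B3: {a}→∅
  live B4: {a,h,s}→{a,h,s}
  live B5: {a,s}→{a,h,s}
  live B6: {a,h,s}→{a,h,s}
  live B7: {a,h,s}→{a,h}

live-out(B7) = ["a", "h"]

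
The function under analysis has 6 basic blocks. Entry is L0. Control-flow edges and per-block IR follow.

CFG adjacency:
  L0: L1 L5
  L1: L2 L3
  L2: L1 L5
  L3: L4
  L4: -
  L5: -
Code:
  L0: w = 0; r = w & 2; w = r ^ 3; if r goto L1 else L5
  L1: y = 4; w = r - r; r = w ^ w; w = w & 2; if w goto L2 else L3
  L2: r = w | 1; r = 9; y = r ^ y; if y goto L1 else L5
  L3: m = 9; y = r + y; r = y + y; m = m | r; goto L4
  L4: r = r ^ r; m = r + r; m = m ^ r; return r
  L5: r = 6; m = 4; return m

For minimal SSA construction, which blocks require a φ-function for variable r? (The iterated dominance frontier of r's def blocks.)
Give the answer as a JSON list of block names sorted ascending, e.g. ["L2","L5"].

idom tree: L1←L0 L2←L1 L3←L1 L4←L3 L5←L0
Dom at joins:
  L1: preds {L0,L2}: {L0} ∩ {L0,L1,L2} = {L0}; idom=L0
  L5: preds {L0,L2}: {L0} ∩ {L0,L1,L2} = {L0}; idom=L0

DF walk-up:
  join L1 pred L0: · stop@L0
  join L1 pred L2: L2→L1 stop@L0
  join L5 pred L0: · stop@L0
  join L5 pred L2: L2→L1 stop@L0
  L0: DF=∅
  L1: DF={L1,L5}
  L2: DF={L1,L5}
  L3: DF=∅
  L4: DF=∅
  L5: DF=∅

φ for r: defs {L0,L1,L2,L3,L4,L5}
  DF⁺ = {L1,L5}

Answer: ["L1", "L5"]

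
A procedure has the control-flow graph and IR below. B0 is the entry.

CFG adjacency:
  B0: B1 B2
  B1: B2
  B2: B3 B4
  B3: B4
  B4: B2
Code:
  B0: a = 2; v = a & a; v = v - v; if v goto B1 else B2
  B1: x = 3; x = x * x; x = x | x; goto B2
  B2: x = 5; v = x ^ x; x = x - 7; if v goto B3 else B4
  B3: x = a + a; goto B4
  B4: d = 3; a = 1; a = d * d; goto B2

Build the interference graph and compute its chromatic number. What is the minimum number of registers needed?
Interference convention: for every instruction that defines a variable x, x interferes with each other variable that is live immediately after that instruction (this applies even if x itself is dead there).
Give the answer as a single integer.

Per-block:
  B0 def {a,v} use ∅
  B1 def {x} use ∅
  B2 def {v,x} use ∅
  B3 def {x} use {a}
  B4 def {a,d} use ∅

Live sets:
  B0: in=∅ out={a}
  B1: in={a} out={a}
  B2: in={a} out={a}
  B3: in={a} out=∅
  B4: in=∅ out={a}

Interfere edges:
  a↔{d,v,x}
  d↔{a}
  v↔{a,x}
  x↔{a,v}

Chromatic number:
  lower bound: {a,v,x} mutually conflict ⇒ χ ≥ 3
  assign a→R0 d→R1 v→R1 x→R2 — no edge inside a register ⇒ χ ≤ 3
  χ = 3

Answer: 3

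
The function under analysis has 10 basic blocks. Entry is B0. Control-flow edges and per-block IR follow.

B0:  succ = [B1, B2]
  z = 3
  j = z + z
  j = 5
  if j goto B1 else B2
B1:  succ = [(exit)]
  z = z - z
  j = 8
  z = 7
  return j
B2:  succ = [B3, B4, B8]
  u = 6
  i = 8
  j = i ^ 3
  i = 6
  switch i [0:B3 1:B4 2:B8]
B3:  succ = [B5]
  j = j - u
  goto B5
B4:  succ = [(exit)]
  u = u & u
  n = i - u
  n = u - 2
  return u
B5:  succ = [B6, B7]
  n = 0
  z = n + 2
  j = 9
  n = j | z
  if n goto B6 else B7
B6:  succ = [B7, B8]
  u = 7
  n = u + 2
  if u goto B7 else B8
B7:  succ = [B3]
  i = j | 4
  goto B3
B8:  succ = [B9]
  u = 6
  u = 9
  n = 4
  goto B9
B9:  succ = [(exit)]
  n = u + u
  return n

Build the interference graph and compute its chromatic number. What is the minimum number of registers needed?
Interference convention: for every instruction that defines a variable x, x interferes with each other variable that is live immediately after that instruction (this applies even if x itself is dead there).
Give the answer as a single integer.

Answer: 3

Working:
Block summaries:
  B0: {j,z} / ∅
  B1: {j,z} / {z}
  B2: {i,j,u} / ∅
  B3: {j} / {j,u}
  B4: {n,u} / {i,u}
  B5: {j,n,z} / ∅
  B6: {n,u} / ∅
  B7: {i} / {j}
  B8: {n,u} / ∅
  B9: {n} / {u}

Backward fixpoint:
  live B0: ∅→{z}
  live B1: {z}→∅
  live B2: ∅→{i,j,u}
  live B3: {j,u}→{u}
  live B4: {i,u}→∅
  live B5: {u}→{j,u}
  live B6: {j}→{j,u}
  live B7: {j,u}→{j,u}
  live B8: ∅→{u}
  live B9: {u}→∅

Conflict graph:
  i: {j,u}
  j: {i,n,u,z}
  n: {j,u}
  u: {i,j,n,z}
  z: {j,u}

Colouring:
  clique {i,j,u} ⇒ need ≥ 3
  3-colouring: r0={j}  r1={u}  r2={i,n,z}
  χ = 3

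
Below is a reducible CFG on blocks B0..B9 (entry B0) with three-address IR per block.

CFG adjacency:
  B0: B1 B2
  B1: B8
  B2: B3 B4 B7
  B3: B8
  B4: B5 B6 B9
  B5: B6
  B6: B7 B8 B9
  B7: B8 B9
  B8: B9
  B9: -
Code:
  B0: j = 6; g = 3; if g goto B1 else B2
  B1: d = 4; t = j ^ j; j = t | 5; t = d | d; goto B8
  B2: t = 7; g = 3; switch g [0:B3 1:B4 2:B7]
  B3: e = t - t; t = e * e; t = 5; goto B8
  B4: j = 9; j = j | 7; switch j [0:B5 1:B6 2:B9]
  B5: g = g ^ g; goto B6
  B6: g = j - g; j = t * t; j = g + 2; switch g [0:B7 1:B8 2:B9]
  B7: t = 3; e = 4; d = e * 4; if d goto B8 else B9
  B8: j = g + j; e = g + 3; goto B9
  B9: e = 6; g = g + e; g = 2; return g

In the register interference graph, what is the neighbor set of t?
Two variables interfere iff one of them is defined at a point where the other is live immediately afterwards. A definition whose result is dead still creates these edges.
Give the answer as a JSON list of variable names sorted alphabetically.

Answer: ["d", "g", "j"]

Working:
Block summaries:
  B0: def={g,j} ue=∅
  B1: def={d,j,t} ue={j}
  B2: def={g,t} ue=∅
  B3: def={e,t} ue={t}
  B4: def={j} ue=∅
  B5: def={g} ue={g}
  B6: def={g,j} ue={g,j,t}
  B7: def={d,e,t} ue=∅
  B8: def={e,j} ue={g,j}
  B9: def={e,g} ue={g}

Live sets:
  B0: in=∅ out={g,j}
  B1: in={g,j} out={g,j}
  B2: in={j} out={g,j,t}
  B3: in={g,j,t} out={g,j}
  B4: in={g,t} out={g,j,t}
  B5: in={g,j,t} out={g,j,t}
  B6: in={g,j,t} out={g,j}
  B7: in={g,j} out={g,j}
  B8: in={g,j} out={g}
  B9: in={g} out=∅

Interference:
  d — {g,j,t}
  e — {g,j}
  g — {d,e,j,t}
  j — {d,e,g,t}
  t — {d,g,j}

N(t) = ["d", "g", "j"]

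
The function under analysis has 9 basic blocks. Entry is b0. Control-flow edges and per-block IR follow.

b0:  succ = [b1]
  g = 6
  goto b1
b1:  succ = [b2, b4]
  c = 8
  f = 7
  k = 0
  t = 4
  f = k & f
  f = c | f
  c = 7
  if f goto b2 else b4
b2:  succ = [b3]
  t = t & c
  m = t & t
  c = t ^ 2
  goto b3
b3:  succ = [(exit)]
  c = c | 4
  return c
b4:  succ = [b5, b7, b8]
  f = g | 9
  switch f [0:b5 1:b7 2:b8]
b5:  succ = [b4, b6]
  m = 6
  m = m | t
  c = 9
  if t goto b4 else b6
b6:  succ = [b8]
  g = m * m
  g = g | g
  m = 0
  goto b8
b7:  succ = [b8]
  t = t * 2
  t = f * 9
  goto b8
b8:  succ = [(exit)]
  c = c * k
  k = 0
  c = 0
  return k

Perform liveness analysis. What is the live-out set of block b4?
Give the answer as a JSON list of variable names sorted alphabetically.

Answer: ["c", "f", "g", "k", "t"]

Working:
def/use:
  b0 def {g} use ∅
  b1 def {c,f,k,t} use ∅
  b2 def {c,m,t} use {c,t}
  b3 def {c} use {c}
  b4 def {f} use {g}
  b5 def {c,m} use {t}
  b6 def {g,m} use {m}
  b7 def {t} use {f,t}
  b8 def {c,k} use {c,k}

Live sets:
  live b0: ∅→{g}
  live b1: {g}→{c,g,k,t}
  live b2: {c,t}→{c}
  live b3: {c}→∅
  live b4: {c,g,k,t}→{c,f,g,k,t}
  live b5: {g,k,t}→{c,g,k,m,t}
  live b6: {c,k,m}→{c,k}
  live b7: {c,f,k,t}→{c,k}
  live b8: {c,k}→∅

live-out(b4) = ["c", "f", "g", "k", "t"]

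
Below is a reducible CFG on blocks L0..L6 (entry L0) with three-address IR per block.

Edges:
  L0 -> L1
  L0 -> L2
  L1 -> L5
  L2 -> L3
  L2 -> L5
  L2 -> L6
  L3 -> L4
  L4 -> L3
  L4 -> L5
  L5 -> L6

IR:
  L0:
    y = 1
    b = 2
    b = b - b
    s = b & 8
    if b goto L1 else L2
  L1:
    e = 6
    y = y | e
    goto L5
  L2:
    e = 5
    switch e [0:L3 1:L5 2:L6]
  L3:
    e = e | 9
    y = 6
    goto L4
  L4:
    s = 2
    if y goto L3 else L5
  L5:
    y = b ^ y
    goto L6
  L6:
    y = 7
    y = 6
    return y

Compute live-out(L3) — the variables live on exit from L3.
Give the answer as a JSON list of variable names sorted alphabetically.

Block summaries:
  L0 def {b,s,y} use ∅
  L1 def {e,y} use {y}
  L2 def {e} use ∅
  L3 def {e,y} use {e}
  L4 def {s} use {y}
  L5 def {y} use {b,y}
  L6 def {y} use ∅

Live sets:
  L0: in=∅ out={b,y}
  L1: in={b,y} out={b,y}
  L2: in={b,y} out={b,e,y}
  L3: in={b,e} out={b,e,y}
  L4: in={b,e,y} out={b,e,y}
  L5: in={b,y} out=∅
  L6: in=∅ out=∅

live-out(L3) = ["b", "e", "y"]

Answer: ["b", "e", "y"]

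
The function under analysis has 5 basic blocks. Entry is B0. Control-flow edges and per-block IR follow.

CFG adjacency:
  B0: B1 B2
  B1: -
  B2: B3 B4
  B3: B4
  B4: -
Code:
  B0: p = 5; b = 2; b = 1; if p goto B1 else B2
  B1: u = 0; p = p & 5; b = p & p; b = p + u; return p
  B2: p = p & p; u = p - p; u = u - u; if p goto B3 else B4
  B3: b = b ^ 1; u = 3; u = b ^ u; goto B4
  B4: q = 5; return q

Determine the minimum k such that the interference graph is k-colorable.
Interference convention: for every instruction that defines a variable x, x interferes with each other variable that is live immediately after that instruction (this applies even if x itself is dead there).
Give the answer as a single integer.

def/use:
  B0: {b,p} / ∅
  B1: {b,p,u} / {p}
  B2: {p,u} / {p}
  B3: {b,u} / {b}
  B4: {q} / ∅

Live sets:
  live B0: ∅→{b,p}
  live B1: {p}→∅
  live B2: {b,p}→{b}
  live B3: {b}→∅
  live B4: ∅→∅

Conflict graph:
  b — {p,u}
  p — {b,u}
  q — ∅
  u — {b,p}

Colouring:
  {b,p,u} pairwise interfere (3-clique) ⇒ χ ≥ 3
  3-colouring: c0={b,q}  c1={p}  c2={u}
  χ = 3

Answer: 3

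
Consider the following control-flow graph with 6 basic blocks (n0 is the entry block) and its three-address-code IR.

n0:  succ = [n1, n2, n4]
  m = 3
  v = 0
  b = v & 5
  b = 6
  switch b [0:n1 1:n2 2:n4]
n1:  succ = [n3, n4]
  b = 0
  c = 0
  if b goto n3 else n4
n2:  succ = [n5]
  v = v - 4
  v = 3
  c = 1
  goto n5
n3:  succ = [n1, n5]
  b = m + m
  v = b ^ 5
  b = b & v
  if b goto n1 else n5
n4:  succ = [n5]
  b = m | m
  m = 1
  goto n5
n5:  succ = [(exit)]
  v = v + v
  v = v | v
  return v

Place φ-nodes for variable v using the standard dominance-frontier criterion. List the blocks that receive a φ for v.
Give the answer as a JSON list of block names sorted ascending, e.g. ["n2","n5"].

idom tree: n1←n0 n2←n0 n3←n1 n4←n0 n5←n0
Dom∩ at merges:
  n1: preds {n0,n3}: {n0} ∩ {n0,n1,n3} = {n0}; idom=n0
  n4: preds {n0,n1}: {n0} ∩ {n0,n1} = {n0}; idom=n0
  n5: preds {n2,n3,n4}: {n0,n2} ∩ {n0,n1,n3} ∩ {n0,n4} = {n0}; idom=n0

DF derivation:
  n1←n0: walk · to n0
  n1←n3: walk n3→n1 to n0
  n4←n0: walk · to n0
  n4←n1: walk n1 to n0
  n5←n2: walk n2 to n0
  n5←n3: walk n3→n1 to n0
  n5←n4: walk n4 to n0
  n0: DF=∅
  n1: DF={n1,n4,n5}
  n2: DF={n5}
  n3: DF={n1,n5}
  n4: DF={n5}
  n5: DF=∅

φ for v: defs {n0,n2,n3,n5}
  DF⁺ = {n1,n4,n5}

Answer: ["n1", "n4", "n5"]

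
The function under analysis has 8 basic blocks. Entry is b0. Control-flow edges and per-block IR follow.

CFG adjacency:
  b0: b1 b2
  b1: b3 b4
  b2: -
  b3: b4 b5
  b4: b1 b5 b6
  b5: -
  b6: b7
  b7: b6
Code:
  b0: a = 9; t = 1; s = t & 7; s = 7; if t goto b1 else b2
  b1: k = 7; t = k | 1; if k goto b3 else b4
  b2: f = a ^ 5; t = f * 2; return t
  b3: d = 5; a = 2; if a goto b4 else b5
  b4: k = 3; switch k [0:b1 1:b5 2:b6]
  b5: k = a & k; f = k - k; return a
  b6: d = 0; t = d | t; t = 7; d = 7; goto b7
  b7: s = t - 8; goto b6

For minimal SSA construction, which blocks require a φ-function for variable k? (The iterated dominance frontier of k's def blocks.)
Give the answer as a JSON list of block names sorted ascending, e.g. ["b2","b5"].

Answer: ["b1", "b5"]

Derivation:
idom tree: b1←b0 b2←b0 b3←b1 b4←b1 b5←b1 b6←b4 b7←b6
Dom at joins:
  b1: preds {b0,b4}: {b0} ∩ {b0,b1,b4} = {b0}; idom=b0
  b4: preds {b1,b3}: {b0,b1} ∩ {b0,b1,b3} = {b0,b1}; idom=b1
  b5: preds {b3,b4}: {b0,b1,b3} ∩ {b0,b1,b4} = {b0,b1}; idom=b1
  b6: preds {b4,b7}: {b0,b1,b4} ∩ {b0,b1,b4,b6,b7} = {b0,b1,b4}; idom=b4

Frontier:
  join b1 pred b0: · stop@b0
  join b1 pred b4: b4→b1 stop@b0
  join b4 pred b1: · stop@b1
  join b4 pred b3: b3 stop@b1
  join b5 pred b3: b3 stop@b1
  join b5 pred b4: b4 stop@b1
  join b6 pred b4: · stop@b4
  join b6 pred b7: b7→b6 stop@b4
  b0 → ∅
  b1 → {b1}
  b2 → ∅
  b3 → {b4,b5}
  b4 → {b1,b5}
  b5 → ∅
  b6 → {b6}
  b7 → {b6}

φ for k: defs {b1,b4,b5}
  DF⁺ = {b1,b5}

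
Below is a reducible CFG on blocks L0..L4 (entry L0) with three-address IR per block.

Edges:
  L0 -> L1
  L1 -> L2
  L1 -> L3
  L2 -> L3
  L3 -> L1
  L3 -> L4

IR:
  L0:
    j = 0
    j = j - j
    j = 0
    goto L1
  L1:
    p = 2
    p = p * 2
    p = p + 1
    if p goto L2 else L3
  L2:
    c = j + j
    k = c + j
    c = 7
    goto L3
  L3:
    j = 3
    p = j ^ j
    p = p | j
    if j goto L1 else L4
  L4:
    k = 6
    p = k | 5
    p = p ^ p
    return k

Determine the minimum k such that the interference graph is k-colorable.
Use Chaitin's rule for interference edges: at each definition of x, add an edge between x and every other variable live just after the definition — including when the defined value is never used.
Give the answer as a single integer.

def/use:
  L0: {j} / ∅
  L1: {p} / ∅
  L2: {c,k} / {j}
  L3: {j,p} / ∅
  L4: {k,p} / ∅

Liveness:
  live L0: ∅→{j}
  live L1: {j}→{j}
  live L2: {j}→∅
  live L3: ∅→{j}
  live L4: ∅→∅

Interfere edges:
  c — {j}
  j — {c,p}
  k — {p}
  p — {j,k}

Chromatic number:
  lower bound: {c,j} mutually conflict ⇒ χ ≥ 2
  2-colouring: R0={j,k}  R1={c,p}
  χ = 2

Answer: 2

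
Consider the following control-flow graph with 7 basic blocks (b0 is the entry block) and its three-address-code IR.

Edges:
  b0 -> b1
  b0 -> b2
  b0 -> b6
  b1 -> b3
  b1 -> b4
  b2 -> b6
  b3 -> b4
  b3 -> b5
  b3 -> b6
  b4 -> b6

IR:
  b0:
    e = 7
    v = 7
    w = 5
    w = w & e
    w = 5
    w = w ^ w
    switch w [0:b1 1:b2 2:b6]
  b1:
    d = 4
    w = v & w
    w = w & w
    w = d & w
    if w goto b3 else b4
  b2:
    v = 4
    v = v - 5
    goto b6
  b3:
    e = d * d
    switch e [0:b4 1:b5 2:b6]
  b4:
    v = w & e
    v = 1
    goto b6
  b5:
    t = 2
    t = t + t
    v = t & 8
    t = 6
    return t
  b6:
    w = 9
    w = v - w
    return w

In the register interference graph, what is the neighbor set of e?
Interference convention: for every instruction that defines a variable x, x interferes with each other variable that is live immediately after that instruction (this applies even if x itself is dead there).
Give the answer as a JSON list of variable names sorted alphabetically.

def/use:
  b0 def {e,v,w} use ∅
  b1 def {d,w} use {v,w}
  b2 def {v} use ∅
  b3 def {e} use {d}
  b4 def {v} use {e,w}
  b5 def {t,v} use ∅
  b6 def {w} use {v}

Liveness:
  b0 li=∅ lo={e,v,w}
  b1 li={e,v,w} lo={d,e,v,w}
  b2 li=∅ lo={v}
  b3 li={d,v,w} lo={e,v,w}
  b4 li={e,w} lo={v}
  b5 li=∅ lo=∅
  b6 li={v} lo=∅

Interfere edges:
  d: {e,v,w}
  e: {d,v,w}
  t: ∅
  v: {d,e,w}
  w: {d,e,v}

N(e) = ["d", "v", "w"]

Answer: ["d", "v", "w"]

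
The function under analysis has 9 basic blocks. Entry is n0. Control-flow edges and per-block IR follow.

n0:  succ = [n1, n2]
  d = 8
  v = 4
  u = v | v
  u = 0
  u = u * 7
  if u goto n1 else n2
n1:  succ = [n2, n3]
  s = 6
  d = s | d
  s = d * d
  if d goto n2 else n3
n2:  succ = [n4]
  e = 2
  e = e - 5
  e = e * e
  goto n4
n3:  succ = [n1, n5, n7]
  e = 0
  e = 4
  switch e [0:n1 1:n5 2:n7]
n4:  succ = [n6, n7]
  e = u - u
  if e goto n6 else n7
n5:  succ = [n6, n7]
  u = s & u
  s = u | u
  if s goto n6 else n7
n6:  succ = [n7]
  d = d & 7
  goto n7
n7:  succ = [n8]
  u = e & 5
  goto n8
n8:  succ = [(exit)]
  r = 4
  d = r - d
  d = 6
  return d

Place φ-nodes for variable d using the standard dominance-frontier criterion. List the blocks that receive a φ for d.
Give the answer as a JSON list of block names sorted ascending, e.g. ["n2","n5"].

idom tree: n1←n0 n2←n0 n3←n1 n4←n2 n5←n3 n6←n0 n7←n0 n8←n7
Dom at joins:
  n1: preds {n0,n3}: {n0} ∩ {n0,n1,n3} = {n0}; idom=n0
  n2: preds {n0,n1}: {n0} ∩ {n0,n1} = {n0}; idom=n0
  n6: preds {n4,n5}: {n0,n2,n4} ∩ {n0,n1,n3,n5} = {n0}; idom=n0
  n7: preds {n3,n4,n5,n6}: {n0,n1,n3} ∩ {n0,n2,n4} ∩ {n0,n1,n3,n5} ∩ {n0,n6} = {n0}; idom=n0

DF derivation:
  n1←n0: walk · to n0
  n1←n3: walk n3→n1 to n0
  n2←n0: walk · to n0
  n2←n1: walk n1 to n0
  n6←n4: walk n4→n2 to n0
  n6←n5: walk n5→n3→n1 to n0
  n7←n3: walk n3→n1 to n0
  n7←n4: walk n4→n2 to n0
  n7←n5: walk n5→n3→n1 to n0
  n7←n6: walk n6 to n0
  n0 → ∅
  n1 → {n1,n2,n6,n7}
  n2 → {n6,n7}
  n3 → {n1,n6,n7}
  n4 → {n6,n7}
  n5 → {n6,n7}
  n6 → {n7}
  n7 → ∅
  n8 → ∅

φ for d: defs {n0,n1,n6,n8}
  DF⁺ = {n1,n2,n6,n7}

Answer: ["n1", "n2", "n6", "n7"]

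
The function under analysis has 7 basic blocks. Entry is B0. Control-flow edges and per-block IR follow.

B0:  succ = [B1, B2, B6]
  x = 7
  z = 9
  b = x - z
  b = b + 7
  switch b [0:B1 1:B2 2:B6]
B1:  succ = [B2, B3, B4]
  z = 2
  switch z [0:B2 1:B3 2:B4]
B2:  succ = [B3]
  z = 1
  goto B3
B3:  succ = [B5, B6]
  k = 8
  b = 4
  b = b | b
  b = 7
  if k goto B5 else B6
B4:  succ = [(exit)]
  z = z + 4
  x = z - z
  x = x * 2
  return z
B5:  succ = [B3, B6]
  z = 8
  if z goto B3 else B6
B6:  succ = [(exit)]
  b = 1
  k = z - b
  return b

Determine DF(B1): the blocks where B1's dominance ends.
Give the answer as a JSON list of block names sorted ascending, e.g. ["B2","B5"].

Answer: ["B2", "B3"]

Working:
idom tree: B1←B0 B2←B0 B3←B0 B4←B1 B5←B3 B6←B0
Dom at joins:
  B2: preds {B0,B1}: {B0} ∩ {B0,B1} = {B0}; idom=B0
  B3: preds {B1,B2,B5}: {B0,B1} ∩ {B0,B2} ∩ {B0,B3,B5} = {B0}; idom=B0
  B6: preds {B0,B3,B5}: {B0} ∩ {B0,B3} ∩ {B0,B3,B5} = {B0}; idom=B0

DF derivation:
  join B2 pred B0: · stop@B0
  join B2 pred B1: B1 stop@B0
  join B3 pred B1: B1 stop@B0
  join B3 pred B2: B2 stop@B0
  join B3 pred B5: B5→B3 stop@B0
  join B6 pred B0: · stop@B0
  join B6 pred B3: B3 stop@B0
  join B6 pred B5: B5→B3 stop@B0
  DF(B0)=∅
  DF(B1)={B2,B3}
  DF(B2)={B3}
  DF(B3)={B3,B6}
  DF(B4)=∅
  DF(B5)={B3,B6}
  DF(B6)=∅

DF(B1) = ["B2", "B3"]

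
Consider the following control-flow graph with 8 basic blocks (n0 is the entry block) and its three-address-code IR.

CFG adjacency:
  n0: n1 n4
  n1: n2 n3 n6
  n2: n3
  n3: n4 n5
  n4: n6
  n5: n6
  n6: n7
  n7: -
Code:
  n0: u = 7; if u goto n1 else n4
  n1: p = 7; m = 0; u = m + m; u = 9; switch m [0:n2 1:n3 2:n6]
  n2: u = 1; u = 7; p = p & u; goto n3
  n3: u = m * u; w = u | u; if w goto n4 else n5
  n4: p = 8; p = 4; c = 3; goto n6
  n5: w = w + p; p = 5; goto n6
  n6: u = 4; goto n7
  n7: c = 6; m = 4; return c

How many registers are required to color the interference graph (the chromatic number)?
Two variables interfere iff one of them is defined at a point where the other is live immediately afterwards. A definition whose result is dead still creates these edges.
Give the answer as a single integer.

Block summaries:
  n0: def={u} ue=∅
  n1: def={m,p,u} ue=∅
  n2: def={p,u} ue={p}
  n3: def={u,w} ue={m,u}
  n4: def={c,p} ue=∅
  n5: def={p,w} ue={p,w}
  n6: def={u} ue=∅
  n7: def={c,m} ue=∅

Live sets:
  n0 li=∅ lo=∅
  n1 li=∅ lo={m,p,u}
  n2 li={m,p} lo={m,p,u}
  n3 li={m,p,u} lo={p,w}
  n4 li=∅ lo=∅
  n5 li={p,w} lo=∅
  n6 li=∅ lo=∅
  n7 li=∅ lo=∅

Interference:
  c — {m}
  m — {c,p,u}
  p — {m,u,w}
  u — {m,p}
  w — {p}

Colouring:
  lower bound: {m,p,u} mutually conflict ⇒ χ ≥ 3
  assign c→R1 m→R0 p→R1 u→R2 w→R0 — no edge inside a register ⇒ χ ≤ 3
  χ = 3

Answer: 3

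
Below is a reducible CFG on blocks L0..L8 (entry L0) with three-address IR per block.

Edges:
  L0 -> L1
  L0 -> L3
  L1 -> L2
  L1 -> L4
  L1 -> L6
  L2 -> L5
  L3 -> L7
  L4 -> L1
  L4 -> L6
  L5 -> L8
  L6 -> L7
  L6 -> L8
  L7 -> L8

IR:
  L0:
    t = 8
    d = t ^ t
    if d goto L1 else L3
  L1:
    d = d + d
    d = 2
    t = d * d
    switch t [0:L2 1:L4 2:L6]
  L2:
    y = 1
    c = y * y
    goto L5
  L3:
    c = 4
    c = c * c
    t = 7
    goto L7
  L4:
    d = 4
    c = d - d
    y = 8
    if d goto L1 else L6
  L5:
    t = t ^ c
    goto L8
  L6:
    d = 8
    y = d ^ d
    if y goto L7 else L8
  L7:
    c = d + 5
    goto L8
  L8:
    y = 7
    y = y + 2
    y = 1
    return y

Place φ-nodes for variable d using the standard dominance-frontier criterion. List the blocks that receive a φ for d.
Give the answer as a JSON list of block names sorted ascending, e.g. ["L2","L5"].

idom tree: L1←L0 L2←L1 L3←L0 L4←L1 L5←L2 L6←L1 L7←L0 L8←L0
Join-block Dom:
  L1: preds {L0,L4}: {L0} ∩ {L0,L1,L4} = {L0}; idom=L0
  L6: preds {L1,L4}: {L0,L1} ∩ {L0,L1,L4} = {L0,L1}; idom=L1
  L7: preds {L3,L6}: {L0,L3} ∩ {L0,L1,L6} = {L0}; idom=L0
  L8: preds {L5,L6,L7}: {L0,L1,L2,L5} ∩ {L0,L1,L6} ∩ {L0,L7} = {L0}; idom=L0

DF derivation:
  join L1 pred L0: · stop@L0
  join L1 pred L4: L4→L1 stop@L0
  join L6 pred L1: · stop@L1
  join L6 pred L4: L4 stop@L1
  join L7 pred L3: L3 stop@L0
  join L7 pred L6: L6→L1 stop@L0
  join L8 pred L5: L5→L2→L1 stop@L0
  join L8 pred L6: L6→L1 stop@L0
  join L8 pred L7: L7 stop@L0
  L0 → ∅
  L1 → {L1,L7,L8}
  L2 → {L8}
  L3 → {L7}
  L4 → {L1,L6}
  L5 → {L8}
  L6 → {L7,L8}
  L7 → {L8}
  L8 → ∅

φ for d: defs {L0,L1,L4,L6}
  DF⁺ = {L1,L6,L7,L8}

Answer: ["L1", "L6", "L7", "L8"]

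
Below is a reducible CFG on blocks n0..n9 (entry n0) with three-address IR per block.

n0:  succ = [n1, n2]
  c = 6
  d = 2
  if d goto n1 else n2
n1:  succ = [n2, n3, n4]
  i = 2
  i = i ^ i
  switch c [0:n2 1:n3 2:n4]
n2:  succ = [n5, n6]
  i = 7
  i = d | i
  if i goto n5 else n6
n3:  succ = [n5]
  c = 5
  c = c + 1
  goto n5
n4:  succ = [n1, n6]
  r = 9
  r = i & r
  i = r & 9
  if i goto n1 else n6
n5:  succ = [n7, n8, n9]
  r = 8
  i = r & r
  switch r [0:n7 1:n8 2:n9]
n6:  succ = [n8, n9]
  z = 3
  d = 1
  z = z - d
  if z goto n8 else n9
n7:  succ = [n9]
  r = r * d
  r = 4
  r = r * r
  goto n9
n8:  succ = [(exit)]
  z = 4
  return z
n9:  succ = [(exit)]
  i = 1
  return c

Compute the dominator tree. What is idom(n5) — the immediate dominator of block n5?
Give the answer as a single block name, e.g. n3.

Answer: n0

Derivation:
idom tree: n1←n0 n2←n0 n3←n1 n4←n1 n5←n0 n6←n0 n7←n5 n8←n0 n9←n0
Dom at joins:
  n1: preds {n0,n4}: {n0} ∩ {n0,n1,n4} = {n0}; idom=n0
  n2: preds {n0,n1}: {n0} ∩ {n0,n1} = {n0}; idom=n0
  n5: preds {n2,n3}: {n0,n2} ∩ {n0,n1,n3} = {n0}; idom=n0
  n6: preds {n2,n4}: {n0,n2} ∩ {n0,n1,n4} = {n0}; idom=n0
  n8: preds {n5,n6}: {n0,n5} ∩ {n0,n6} = {n0}; idom=n0
  n9: preds {n5,n6,n7}: {n0,n5} ∩ {n0,n6} ∩ {n0,n5,n7} = {n0}; idom=n0

idom(n5) = n0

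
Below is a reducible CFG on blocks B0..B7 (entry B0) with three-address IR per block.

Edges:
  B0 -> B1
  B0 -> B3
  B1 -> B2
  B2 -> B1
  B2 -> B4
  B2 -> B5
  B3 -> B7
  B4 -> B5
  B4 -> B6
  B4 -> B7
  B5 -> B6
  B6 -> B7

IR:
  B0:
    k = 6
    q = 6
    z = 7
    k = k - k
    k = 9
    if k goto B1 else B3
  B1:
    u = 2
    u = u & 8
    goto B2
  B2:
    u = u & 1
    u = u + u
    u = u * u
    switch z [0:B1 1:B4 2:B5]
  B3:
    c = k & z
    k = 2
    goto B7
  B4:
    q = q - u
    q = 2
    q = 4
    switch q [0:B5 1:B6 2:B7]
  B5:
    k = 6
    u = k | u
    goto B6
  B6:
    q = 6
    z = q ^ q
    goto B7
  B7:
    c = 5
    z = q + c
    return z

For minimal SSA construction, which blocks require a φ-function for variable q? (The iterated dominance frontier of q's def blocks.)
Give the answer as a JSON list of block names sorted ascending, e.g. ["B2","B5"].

idom tree: B1←B0 B2←B1 B3←B0 B4←B2 B5←B2 B6←B2 B7←B0
Dom∩ at merges:
  B1: preds {B0,B2}: {B0} ∩ {B0,B1,B2} = {B0}; idom=B0
  B5: preds {B2,B4}: {B0,B1,B2} ∩ {B0,B1,B2,B4} = {B0,B1,B2}; idom=B2
  B6: preds {B4,B5}: {B0,B1,B2,B4} ∩ {B0,B1,B2,B5} = {B0,B1,B2}; idom=B2
  B7: preds {B3,B4,B6}: {B0,B3} ∩ {B0,B1,B2,B4} ∩ {B0,B1,B2,B6} = {B0}; idom=B0

DF derivation:
  B1←B0: walk · to B0
  B1←B2: walk B2→B1 to B0
  B5←B2: walk · to B2
  B5←B4: walk B4 to B2
  B6←B4: walk B4 to B2
  B6←B5: walk B5 to B2
  B7←B3: walk B3 to B0
  B7←B4: walk B4→B2→B1 to B0
  B7←B6: walk B6→B2→B1 to B0
  B0: DF=∅
  B1: DF={B1,B7}
  B2: DF={B1,B7}
  B3: DF={B7}
  B4: DF={B5,B6,B7}
  B5: DF={B6}
  B6: DF={B7}
  B7: DF=∅

φ for q: defs {B0,B4,B6}
  DF⁺ = {B5,B6,B7}

Answer: ["B5", "B6", "B7"]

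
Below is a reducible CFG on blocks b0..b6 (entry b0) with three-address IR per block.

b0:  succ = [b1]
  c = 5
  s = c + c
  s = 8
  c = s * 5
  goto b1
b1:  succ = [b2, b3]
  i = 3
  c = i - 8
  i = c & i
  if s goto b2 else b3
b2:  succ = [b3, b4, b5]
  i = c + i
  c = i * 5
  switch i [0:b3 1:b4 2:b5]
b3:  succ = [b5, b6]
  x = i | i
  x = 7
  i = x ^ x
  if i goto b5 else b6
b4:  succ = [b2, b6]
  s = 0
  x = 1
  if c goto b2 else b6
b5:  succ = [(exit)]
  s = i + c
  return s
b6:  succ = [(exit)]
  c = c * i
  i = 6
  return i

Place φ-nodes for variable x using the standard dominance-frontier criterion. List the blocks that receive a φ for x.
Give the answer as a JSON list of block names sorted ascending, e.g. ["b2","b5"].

idom tree: b1←b0 b2←b1 b3←b1 b4←b2 b5←b1 b6←b1
Dom at joins:
  b2: preds {b1,b4}: {b0,b1} ∩ {b0,b1,b2,b4} = {b0,b1}; idom=b1
  b3: preds {b1,b2}: {b0,b1} ∩ {b0,b1,b2} = {b0,b1}; idom=b1
  b5: preds {b2,b3}: {b0,b1,b2} ∩ {b0,b1,b3} = {b0,b1}; idom=b1
  b6: preds {b3,b4}: {b0,b1,b3} ∩ {b0,b1,b2,b4} = {b0,b1}; idom=b1

Frontier:
  b2←b1: walk · to b1
  b2←b4: walk b4→b2 to b1
  b3←b1: walk · to b1
  b3←b2: walk b2 to b1
  b5←b2: walk b2 to b1
  b5←b3: walk b3 to b1
  b6←b3: walk b3 to b1
  b6←b4: walk b4→b2 to b1
  b0 → ∅
  b1 → ∅
  b2 → {b2,b3,b5,b6}
  b3 → {b5,b6}
  b4 → {b2,b6}
  b5 → ∅
  b6 → ∅

φ for x: defs {b3,b4}
  DF⁺ = {b2,b3,b5,b6}

Answer: ["b2", "b3", "b5", "b6"]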